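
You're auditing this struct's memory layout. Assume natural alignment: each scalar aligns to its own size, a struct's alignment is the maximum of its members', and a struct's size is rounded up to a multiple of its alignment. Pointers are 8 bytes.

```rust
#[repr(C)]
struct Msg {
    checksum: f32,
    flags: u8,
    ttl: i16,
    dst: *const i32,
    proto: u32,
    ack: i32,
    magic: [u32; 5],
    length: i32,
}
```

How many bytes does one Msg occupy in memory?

48 bytes

0..4  checksum  (4B, 4-aligned)
4..5  flags  (1B, 1-aligned)
5..6  -- padding (1B)
6..8  ttl  (2B, 2-aligned)
8..16  dst  (8B, 8-aligned)
16..20  proto  (4B, 4-aligned)
20..24  ack  (4B, 4-aligned)
24..44  magic  (20B, 4-aligned)
44..48  length  (4B, 4-aligned)
sizeof = 48, alignof = 8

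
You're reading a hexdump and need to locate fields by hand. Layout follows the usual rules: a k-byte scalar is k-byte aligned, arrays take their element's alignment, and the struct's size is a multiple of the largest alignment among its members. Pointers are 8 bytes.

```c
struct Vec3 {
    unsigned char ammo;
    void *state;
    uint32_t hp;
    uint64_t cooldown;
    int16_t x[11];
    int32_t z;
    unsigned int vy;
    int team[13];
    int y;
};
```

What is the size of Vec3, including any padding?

@0: ammo [1B, align 1] → 1
+7 pad (align 8)
@8: state [8B, align 8] → 16
@16: hp [4B, align 4] → 20
+4 pad (align 8)
@24: cooldown [8B, align 8] → 32
@32: x [22B, align 2] → 54
+2 pad (align 4)
@56: z [4B, align 4] → 60
@60: vy [4B, align 4] → 64
@64: team [52B, align 4] → 116
@116: y [4B, align 4] → 120
size 120, align 8

120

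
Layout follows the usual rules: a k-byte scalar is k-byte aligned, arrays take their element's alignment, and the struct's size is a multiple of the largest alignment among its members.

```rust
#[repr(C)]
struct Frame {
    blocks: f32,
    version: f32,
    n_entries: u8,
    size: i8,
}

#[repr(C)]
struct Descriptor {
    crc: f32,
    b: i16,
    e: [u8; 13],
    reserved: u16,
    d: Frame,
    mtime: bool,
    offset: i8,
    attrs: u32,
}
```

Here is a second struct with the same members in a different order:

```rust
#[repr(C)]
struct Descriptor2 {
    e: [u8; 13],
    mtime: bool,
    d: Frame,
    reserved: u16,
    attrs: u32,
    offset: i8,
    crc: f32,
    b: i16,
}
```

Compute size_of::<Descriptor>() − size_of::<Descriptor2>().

Frame: 0..4  blocks  (4B, 4-aligned); 4..8  version  (4B, 4-aligned); 8..9  n_entries  (1B, 1-aligned); 9..10  size  (1B, 1-aligned); 10..12  -- tail padding (2B); sizeof = 12, alignof = 4
0..4  crc  (4B, 4-aligned)
4..6  b  (2B, 2-aligned)
6..19  e  (13B, 1-aligned)
19..20  -- padding (1B)
20..22  reserved  (2B, 2-aligned)
22..24  -- padding (2B)
24..36  d  (12B, 4-aligned)
36..37  mtime  (1B, 1-aligned)
37..38  offset  (1B, 1-aligned)
38..40  -- padding (2B)
40..44  attrs  (4B, 4-aligned)
sizeof = 44, alignof = 4
— Descriptor2 —
0..13  e  (13B, 1-aligned)
13..14  mtime  (1B, 1-aligned)
14..16  -- padding (2B)
16..28  d  (12B, 4-aligned)
28..30  reserved  (2B, 2-aligned)
30..32  -- padding (2B)
32..36  attrs  (4B, 4-aligned)
36..37  offset  (1B, 1-aligned)
37..40  -- padding (3B)
40..44  crc  (4B, 4-aligned)
44..46  b  (2B, 2-aligned)
46..48  -- tail padding (2B)
sizeof = 48, alignof = 4
44 − 48 = -4

-4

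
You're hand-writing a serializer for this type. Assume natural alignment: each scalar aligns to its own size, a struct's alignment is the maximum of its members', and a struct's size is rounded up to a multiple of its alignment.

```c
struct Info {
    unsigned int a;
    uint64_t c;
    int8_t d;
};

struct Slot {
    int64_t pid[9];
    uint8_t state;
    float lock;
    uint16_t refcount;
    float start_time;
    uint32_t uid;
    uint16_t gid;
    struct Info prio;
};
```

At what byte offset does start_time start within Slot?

84

Info: @0: a [4B, align 4] → 4; +4 pad (align 8); @8: c [8B, align 8] → 16; @16: d [1B, align 1] → 17; +7 tail pad (align 8); size 24, align 8
@0: pid [72B, align 8] → 72
@72: state [1B, align 1] → 73
+3 pad (align 4)
@76: lock [4B, align 4] → 80
@80: refcount [2B, align 2] → 82
+2 pad (align 4)
@84: start_time [4B, align 4] → 88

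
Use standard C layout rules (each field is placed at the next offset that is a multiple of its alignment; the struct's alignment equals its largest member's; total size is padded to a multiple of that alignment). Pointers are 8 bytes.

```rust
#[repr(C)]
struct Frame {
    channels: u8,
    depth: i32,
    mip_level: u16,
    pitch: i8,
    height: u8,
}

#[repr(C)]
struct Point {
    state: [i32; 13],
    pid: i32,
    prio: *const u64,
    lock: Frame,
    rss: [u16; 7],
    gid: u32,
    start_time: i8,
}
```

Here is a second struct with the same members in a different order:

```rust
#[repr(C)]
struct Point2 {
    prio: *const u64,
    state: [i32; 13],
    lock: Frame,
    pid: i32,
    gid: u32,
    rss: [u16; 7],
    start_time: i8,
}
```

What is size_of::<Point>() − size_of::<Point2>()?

Frame: 0..1  channels  (1B, 1-aligned); 1..4  -- padding (3B); 4..8  depth  (4B, 4-aligned); 8..10  mip_level  (2B, 2-aligned); 10..11  pitch  (1B, 1-aligned); 11..12  height  (1B, 1-aligned); sizeof = 12, alignof = 4
0..52  state  (52B, 4-aligned)
52..56  pid  (4B, 4-aligned)
56..64  prio  (8B, 8-aligned)
64..76  lock  (12B, 4-aligned)
76..90  rss  (14B, 2-aligned)
90..92  -- padding (2B)
92..96  gid  (4B, 4-aligned)
96..97  start_time  (1B, 1-aligned)
97..104  -- tail padding (7B)
sizeof = 104, alignof = 8
— Point2 —
0..8  prio  (8B, 8-aligned)
8..60  state  (52B, 4-aligned)
60..72  lock  (12B, 4-aligned)
72..76  pid  (4B, 4-aligned)
76..80  gid  (4B, 4-aligned)
80..94  rss  (14B, 2-aligned)
94..95  start_time  (1B, 1-aligned)
95..96  -- tail padding (1B)
sizeof = 96, alignof = 8
104 − 96 = 8

8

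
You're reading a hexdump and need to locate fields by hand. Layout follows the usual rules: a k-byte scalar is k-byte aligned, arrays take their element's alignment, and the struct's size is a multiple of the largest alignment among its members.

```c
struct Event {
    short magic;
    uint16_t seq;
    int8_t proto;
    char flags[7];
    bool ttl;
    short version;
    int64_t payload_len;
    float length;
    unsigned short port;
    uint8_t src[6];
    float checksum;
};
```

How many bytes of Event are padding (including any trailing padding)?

@0: magic [2B, align 2] → 2
@2: seq [2B, align 2] → 4
@4: proto [1B, align 1] → 5
@5: flags [7B, align 1] → 12
@12: ttl [1B, align 1] → 13
+1 pad (align 2)
@14: version [2B, align 2] → 16
@16: payload_len [8B, align 8] → 24
@24: length [4B, align 4] → 28
@28: port [2B, align 2] → 30
@30: src [6B, align 1] → 36
@36: checksum [4B, align 4] → 40
size 40, align 8
data bytes 39, size 40 → padding 1

1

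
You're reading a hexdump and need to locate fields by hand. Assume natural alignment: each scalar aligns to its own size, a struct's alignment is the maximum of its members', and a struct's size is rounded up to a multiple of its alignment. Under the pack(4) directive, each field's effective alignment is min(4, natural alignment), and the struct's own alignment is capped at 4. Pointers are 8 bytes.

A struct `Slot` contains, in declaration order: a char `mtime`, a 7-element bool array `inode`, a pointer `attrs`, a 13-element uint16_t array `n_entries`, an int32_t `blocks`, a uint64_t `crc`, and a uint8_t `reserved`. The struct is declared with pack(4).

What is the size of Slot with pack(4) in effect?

60

0..1  mtime  (1B, 1-aligned)
1..8  inode  (7B, 1-aligned)
8..16  attrs  (8B, 4-aligned)
16..42  n_entries  (26B, 2-aligned)
42..44  -- padding (2B)
44..48  blocks  (4B, 4-aligned)
48..56  crc  (8B, 4-aligned)
56..57  reserved  (1B, 1-aligned)
57..60  -- tail padding (3B)
sizeof = 60, alignof = 4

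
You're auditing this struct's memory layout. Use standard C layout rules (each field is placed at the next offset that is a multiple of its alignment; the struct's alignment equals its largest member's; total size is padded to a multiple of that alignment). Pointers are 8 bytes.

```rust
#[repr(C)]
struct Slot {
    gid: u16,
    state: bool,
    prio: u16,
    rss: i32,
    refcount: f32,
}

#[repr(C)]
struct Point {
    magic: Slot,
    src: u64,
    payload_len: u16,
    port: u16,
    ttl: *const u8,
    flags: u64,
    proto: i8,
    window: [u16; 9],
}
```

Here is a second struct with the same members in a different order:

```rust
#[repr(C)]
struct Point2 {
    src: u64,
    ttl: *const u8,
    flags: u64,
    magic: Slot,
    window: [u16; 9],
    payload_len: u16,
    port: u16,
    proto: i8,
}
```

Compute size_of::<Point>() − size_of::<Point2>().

8

Slot: gid at 0 (size 2, align 2) → ends 2; state at 2 (size 1, align 1) → ends 3; pad 1 to align 2 for prio; prio at 4 (size 2, align 2) → ends 6; pad 2 to align 4 for rss; rss at 8 (size 4, align 4) → ends 12; refcount at 12 (size 4, align 4) → ends 16; total 16 bytes, alignment 4
magic at 0 (size 16, align 4) → ends 16
src at 16 (size 8, align 8) → ends 24
payload_len at 24 (size 2, align 2) → ends 26
port at 26 (size 2, align 2) → ends 28
pad 4 to align 8 for ttl
ttl at 32 (size 8, align 8) → ends 40
flags at 40 (size 8, align 8) → ends 48
proto at 48 (size 1, align 1) → ends 49
pad 1 to align 2 for window
window at 50 (size 18, align 2) → ends 68
tail pad 4 to reach multiple of 8
total 72 bytes, alignment 8
— Point2 —
src at 0 (size 8, align 8) → ends 8
ttl at 8 (size 8, align 8) → ends 16
flags at 16 (size 8, align 8) → ends 24
magic at 24 (size 16, align 4) → ends 40
window at 40 (size 18, align 2) → ends 58
payload_len at 58 (size 2, align 2) → ends 60
port at 60 (size 2, align 2) → ends 62
proto at 62 (size 1, align 1) → ends 63
tail pad 1 to reach multiple of 8
total 64 bytes, alignment 8
72 − 64 = 8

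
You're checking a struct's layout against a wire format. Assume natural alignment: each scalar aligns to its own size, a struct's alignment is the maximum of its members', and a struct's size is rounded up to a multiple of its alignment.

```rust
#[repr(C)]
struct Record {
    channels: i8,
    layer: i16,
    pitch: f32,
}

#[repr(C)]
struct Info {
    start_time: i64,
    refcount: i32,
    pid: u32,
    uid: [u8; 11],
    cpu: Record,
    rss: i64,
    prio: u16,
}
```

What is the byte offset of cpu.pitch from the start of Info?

32

Record: channels at 0 (size 1, align 1) → ends 1; pad 1 to align 2 for layer; layer at 2 (size 2, align 2) → ends 4; pitch at 4 (size 4, align 4) → ends 8; total 8 bytes, alignment 4
start_time at 0 (size 8, align 8) → ends 8
refcount at 8 (size 4, align 4) → ends 12
pid at 12 (size 4, align 4) → ends 16
uid at 16 (size 11, align 1) → ends 27
pad 1 to align 4 for cpu
cpu at 28 (size 8, align 4) → ends 36
within Record: pitch at 4
28 + 4 = 32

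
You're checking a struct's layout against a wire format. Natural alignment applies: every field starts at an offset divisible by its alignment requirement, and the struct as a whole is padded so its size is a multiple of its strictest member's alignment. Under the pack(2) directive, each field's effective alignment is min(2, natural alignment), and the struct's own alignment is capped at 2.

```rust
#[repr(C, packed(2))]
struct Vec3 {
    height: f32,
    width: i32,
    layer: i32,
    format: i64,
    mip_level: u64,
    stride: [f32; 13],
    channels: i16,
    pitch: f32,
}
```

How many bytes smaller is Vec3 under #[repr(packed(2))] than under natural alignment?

10

natural layout:
  height at 0 (size 4, align 4) → ends 4
  width at 4 (size 4, align 4) → ends 8
  layer at 8 (size 4, align 4) → ends 12
  pad 4 to align 8 for format
  format at 16 (size 8, align 8) → ends 24
  mip_level at 24 (size 8, align 8) → ends 32
  stride at 32 (size 52, align 4) → ends 84
  channels at 84 (size 2, align 2) → ends 86
  pad 2 to align 4 for pitch
  pitch at 88 (size 4, align 4) → ends 92
  tail pad 4 to reach multiple of 8
  total 96 bytes, alignment 8
packed(2) layout:
  height at 0 (size 4, align 2) → ends 4
  width at 4 (size 4, align 2) → ends 8
  layer at 8 (size 4, align 2) → ends 12
  format at 12 (size 8, align 2) → ends 20
  mip_level at 20 (size 8, align 2) → ends 28
  stride at 28 (size 52, align 2) → ends 80
  channels at 80 (size 2, align 2) → ends 82
  pitch at 82 (size 4, align 2) → ends 86
  total 86 bytes, alignment 2
96 − 86 = 10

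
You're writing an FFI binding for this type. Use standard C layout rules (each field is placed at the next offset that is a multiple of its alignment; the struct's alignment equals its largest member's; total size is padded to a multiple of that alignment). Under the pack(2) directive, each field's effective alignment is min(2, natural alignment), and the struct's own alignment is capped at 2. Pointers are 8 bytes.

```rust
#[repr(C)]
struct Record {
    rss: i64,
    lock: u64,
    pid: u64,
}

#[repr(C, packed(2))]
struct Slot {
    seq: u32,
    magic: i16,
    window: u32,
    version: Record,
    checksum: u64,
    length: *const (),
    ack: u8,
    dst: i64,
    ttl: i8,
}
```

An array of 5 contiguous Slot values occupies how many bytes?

Record: rss at 0 (size 8, align 8) → ends 8; lock at 8 (size 8, align 8) → ends 16; pid at 16 (size 8, align 8) → ends 24; total 24 bytes, alignment 8
seq at 0 (size 4, align 2) → ends 4
magic at 4 (size 2, align 2) → ends 6
window at 6 (size 4, align 2) → ends 10
version at 10 (size 24, align 2) → ends 34
checksum at 34 (size 8, align 2) → ends 42
length at 42 (size 8, align 2) → ends 50
ack at 50 (size 1, align 1) → ends 51
pad 1 to align 2 for dst
dst at 52 (size 8, align 2) → ends 60
ttl at 60 (size 1, align 1) → ends 61
tail pad 1 to reach multiple of 2
total 62 bytes, alignment 2
array of 5: 5 × 62 = 310

310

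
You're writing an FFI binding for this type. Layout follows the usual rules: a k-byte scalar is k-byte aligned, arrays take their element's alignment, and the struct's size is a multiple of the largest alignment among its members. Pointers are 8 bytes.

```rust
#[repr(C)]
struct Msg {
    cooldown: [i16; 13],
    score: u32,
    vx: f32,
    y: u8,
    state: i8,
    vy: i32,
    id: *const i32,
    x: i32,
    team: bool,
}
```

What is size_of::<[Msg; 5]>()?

320

0..26  cooldown  (26B, 2-aligned)
26..28  -- padding (2B)
28..32  score  (4B, 4-aligned)
32..36  vx  (4B, 4-aligned)
36..37  y  (1B, 1-aligned)
37..38  state  (1B, 1-aligned)
38..40  -- padding (2B)
40..44  vy  (4B, 4-aligned)
44..48  -- padding (4B)
48..56  id  (8B, 8-aligned)
56..60  x  (4B, 4-aligned)
60..61  team  (1B, 1-aligned)
61..64  -- tail padding (3B)
sizeof = 64, alignof = 8
array of 5: 5 × 64 = 320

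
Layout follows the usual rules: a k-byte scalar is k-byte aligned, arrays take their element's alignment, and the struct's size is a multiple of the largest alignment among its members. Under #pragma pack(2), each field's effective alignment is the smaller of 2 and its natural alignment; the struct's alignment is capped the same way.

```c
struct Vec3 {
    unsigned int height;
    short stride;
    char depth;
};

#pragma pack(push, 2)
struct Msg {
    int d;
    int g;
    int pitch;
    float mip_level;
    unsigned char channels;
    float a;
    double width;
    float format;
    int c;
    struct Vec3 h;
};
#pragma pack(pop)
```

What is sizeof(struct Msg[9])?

414

Vec3: @0: height [4B, align 4] → 4; @4: stride [2B, align 2] → 6; @6: depth [1B, align 1] → 7; +1 tail pad (align 4); size 8, align 4
@0: d [4B, align 2] → 4
@4: g [4B, align 2] → 8
@8: pitch [4B, align 2] → 12
@12: mip_level [4B, align 2] → 16
@16: channels [1B, align 1] → 17
+1 pad (align 2)
@18: a [4B, align 2] → 22
@22: width [8B, align 2] → 30
@30: format [4B, align 2] → 34
@34: c [4B, align 2] → 38
@38: h [8B, align 2] → 46
size 46, align 2
array of 9: 9 × 46 = 414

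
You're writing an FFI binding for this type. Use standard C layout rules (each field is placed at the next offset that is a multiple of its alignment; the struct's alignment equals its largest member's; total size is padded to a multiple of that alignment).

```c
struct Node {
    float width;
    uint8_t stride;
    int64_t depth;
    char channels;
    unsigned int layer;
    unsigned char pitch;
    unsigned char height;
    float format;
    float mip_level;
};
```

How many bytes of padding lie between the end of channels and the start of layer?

width at 0 (size 4, align 4) → ends 4
stride at 4 (size 1, align 1) → ends 5
pad 3 to align 8 for depth
depth at 8 (size 8, align 8) → ends 16
channels at 16 (size 1, align 1) → ends 17
pad 3 to align 4 for layer
layer at 20 (size 4, align 4) → ends 24

3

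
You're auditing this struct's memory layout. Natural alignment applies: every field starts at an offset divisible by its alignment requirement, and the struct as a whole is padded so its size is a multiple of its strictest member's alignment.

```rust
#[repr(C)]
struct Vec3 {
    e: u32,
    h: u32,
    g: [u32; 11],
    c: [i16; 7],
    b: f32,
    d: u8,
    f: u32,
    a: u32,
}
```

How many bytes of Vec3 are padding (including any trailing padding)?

0..4  e  (4B, 4-aligned)
4..8  h  (4B, 4-aligned)
8..52  g  (44B, 4-aligned)
52..66  c  (14B, 2-aligned)
66..68  -- padding (2B)
68..72  b  (4B, 4-aligned)
72..73  d  (1B, 1-aligned)
73..76  -- padding (3B)
76..80  f  (4B, 4-aligned)
80..84  a  (4B, 4-aligned)
sizeof = 84, alignof = 4
data bytes 79, size 84 → padding 5

5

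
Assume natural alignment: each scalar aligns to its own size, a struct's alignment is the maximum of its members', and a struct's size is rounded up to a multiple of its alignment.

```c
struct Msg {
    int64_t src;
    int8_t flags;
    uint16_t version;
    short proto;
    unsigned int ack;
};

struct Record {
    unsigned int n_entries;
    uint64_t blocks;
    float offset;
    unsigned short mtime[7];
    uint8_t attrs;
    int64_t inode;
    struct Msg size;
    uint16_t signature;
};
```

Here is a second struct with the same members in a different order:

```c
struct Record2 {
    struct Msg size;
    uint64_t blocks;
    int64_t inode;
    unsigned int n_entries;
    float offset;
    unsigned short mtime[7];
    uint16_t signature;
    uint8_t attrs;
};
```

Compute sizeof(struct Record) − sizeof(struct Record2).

8

Msg: @0: src [8B, align 8] → 8; @8: flags [1B, align 1] → 9; +1 pad (align 2); @10: version [2B, align 2] → 12; @12: proto [2B, align 2] → 14; +2 pad (align 4); @16: ack [4B, align 4] → 20; +4 tail pad (align 8); size 24, align 8
@0: n_entries [4B, align 4] → 4
+4 pad (align 8)
@8: blocks [8B, align 8] → 16
@16: offset [4B, align 4] → 20
@20: mtime [14B, align 2] → 34
@34: attrs [1B, align 1] → 35
+5 pad (align 8)
@40: inode [8B, align 8] → 48
@48: size [24B, align 8] → 72
@72: signature [2B, align 2] → 74
+6 tail pad (align 8)
size 80, align 8
— Record2 —
@0: size [24B, align 8] → 24
@24: blocks [8B, align 8] → 32
@32: inode [8B, align 8] → 40
@40: n_entries [4B, align 4] → 44
@44: offset [4B, align 4] → 48
@48: mtime [14B, align 2] → 62
@62: signature [2B, align 2] → 64
@64: attrs [1B, align 1] → 65
+7 tail pad (align 8)
size 72, align 8
80 − 72 = 8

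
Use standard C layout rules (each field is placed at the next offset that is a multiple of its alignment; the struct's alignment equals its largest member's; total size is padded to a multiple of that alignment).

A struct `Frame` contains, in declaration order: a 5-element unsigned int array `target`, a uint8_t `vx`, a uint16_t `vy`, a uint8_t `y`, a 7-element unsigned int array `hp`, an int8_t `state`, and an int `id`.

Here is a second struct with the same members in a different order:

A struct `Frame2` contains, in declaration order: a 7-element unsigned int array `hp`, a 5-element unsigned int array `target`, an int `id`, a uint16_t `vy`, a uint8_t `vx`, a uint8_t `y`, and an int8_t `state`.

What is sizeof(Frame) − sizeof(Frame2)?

4

target at 0 (size 20, align 4) → ends 20
vx at 20 (size 1, align 1) → ends 21
pad 1 to align 2 for vy
vy at 22 (size 2, align 2) → ends 24
y at 24 (size 1, align 1) → ends 25
pad 3 to align 4 for hp
hp at 28 (size 28, align 4) → ends 56
state at 56 (size 1, align 1) → ends 57
pad 3 to align 4 for id
id at 60 (size 4, align 4) → ends 64
total 64 bytes, alignment 4
— Frame2 —
hp at 0 (size 28, align 4) → ends 28
target at 28 (size 20, align 4) → ends 48
id at 48 (size 4, align 4) → ends 52
vy at 52 (size 2, align 2) → ends 54
vx at 54 (size 1, align 1) → ends 55
y at 55 (size 1, align 1) → ends 56
state at 56 (size 1, align 1) → ends 57
tail pad 3 to reach multiple of 4
total 60 bytes, alignment 4
64 − 60 = 4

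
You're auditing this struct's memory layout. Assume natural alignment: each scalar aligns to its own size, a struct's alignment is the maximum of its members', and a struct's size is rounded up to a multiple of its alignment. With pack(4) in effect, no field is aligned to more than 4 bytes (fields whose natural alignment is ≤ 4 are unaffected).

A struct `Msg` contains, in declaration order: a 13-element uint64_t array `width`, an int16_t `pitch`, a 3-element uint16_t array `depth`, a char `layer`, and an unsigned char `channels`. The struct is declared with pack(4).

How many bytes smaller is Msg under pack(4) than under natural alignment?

4

natural layout:
  @0: width [104B, align 8] → 104
  @104: pitch [2B, align 2] → 106
  @106: depth [6B, align 2] → 112
  @112: layer [1B, align 1] → 113
  @113: channels [1B, align 1] → 114
  +6 tail pad (align 8)
  size 120, align 8
packed(4) layout:
  @0: width [104B, align 4] → 104
  @104: pitch [2B, align 2] → 106
  @106: depth [6B, align 2] → 112
  @112: layer [1B, align 1] → 113
  @113: channels [1B, align 1] → 114
  +2 tail pad (align 4)
  size 116, align 4
120 − 116 = 4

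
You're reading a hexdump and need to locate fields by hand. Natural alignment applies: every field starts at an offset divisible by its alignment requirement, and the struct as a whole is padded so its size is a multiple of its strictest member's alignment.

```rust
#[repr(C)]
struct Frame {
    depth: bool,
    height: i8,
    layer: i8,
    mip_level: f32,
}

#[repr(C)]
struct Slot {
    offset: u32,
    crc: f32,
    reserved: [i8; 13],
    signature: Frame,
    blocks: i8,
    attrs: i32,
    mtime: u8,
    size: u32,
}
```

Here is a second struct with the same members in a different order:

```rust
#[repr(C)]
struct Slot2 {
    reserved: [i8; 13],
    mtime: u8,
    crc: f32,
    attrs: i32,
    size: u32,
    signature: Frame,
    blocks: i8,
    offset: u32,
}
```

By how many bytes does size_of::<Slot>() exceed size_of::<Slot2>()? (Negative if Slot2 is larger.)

4

Frame: depth at 0 (size 1, align 1) → ends 1; height at 1 (size 1, align 1) → ends 2; layer at 2 (size 1, align 1) → ends 3; pad 1 to align 4 for mip_level; mip_level at 4 (size 4, align 4) → ends 8; total 8 bytes, alignment 4
offset at 0 (size 4, align 4) → ends 4
crc at 4 (size 4, align 4) → ends 8
reserved at 8 (size 13, align 1) → ends 21
pad 3 to align 4 for signature
signature at 24 (size 8, align 4) → ends 32
blocks at 32 (size 1, align 1) → ends 33
pad 3 to align 4 for attrs
attrs at 36 (size 4, align 4) → ends 40
mtime at 40 (size 1, align 1) → ends 41
pad 3 to align 4 for size
size at 44 (size 4, align 4) → ends 48
total 48 bytes, alignment 4
— Slot2 —
reserved at 0 (size 13, align 1) → ends 13
mtime at 13 (size 1, align 1) → ends 14
pad 2 to align 4 for crc
crc at 16 (size 4, align 4) → ends 20
attrs at 20 (size 4, align 4) → ends 24
size at 24 (size 4, align 4) → ends 28
signature at 28 (size 8, align 4) → ends 36
blocks at 36 (size 1, align 1) → ends 37
pad 3 to align 4 for offset
offset at 40 (size 4, align 4) → ends 44
total 44 bytes, alignment 4
48 − 44 = 4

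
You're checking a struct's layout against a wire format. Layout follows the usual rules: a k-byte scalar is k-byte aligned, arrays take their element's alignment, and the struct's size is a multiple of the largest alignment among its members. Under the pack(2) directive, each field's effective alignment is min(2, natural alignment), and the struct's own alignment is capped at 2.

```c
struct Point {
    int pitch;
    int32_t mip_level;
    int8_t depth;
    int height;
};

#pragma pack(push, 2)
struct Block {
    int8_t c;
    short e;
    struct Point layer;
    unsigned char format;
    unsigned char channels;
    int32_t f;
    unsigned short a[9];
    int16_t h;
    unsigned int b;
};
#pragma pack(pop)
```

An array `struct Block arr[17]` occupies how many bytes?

850

Point: @0: pitch [4B, align 4] → 4; @4: mip_level [4B, align 4] → 8; @8: depth [1B, align 1] → 9; +3 pad (align 4); @12: height [4B, align 4] → 16; size 16, align 4
@0: c [1B, align 1] → 1
+1 pad (align 2)
@2: e [2B, align 2] → 4
@4: layer [16B, align 2] → 20
@20: format [1B, align 1] → 21
@21: channels [1B, align 1] → 22
@22: f [4B, align 2] → 26
@26: a [18B, align 2] → 44
@44: h [2B, align 2] → 46
@46: b [4B, align 2] → 50
size 50, align 2
array of 17: 17 × 50 = 850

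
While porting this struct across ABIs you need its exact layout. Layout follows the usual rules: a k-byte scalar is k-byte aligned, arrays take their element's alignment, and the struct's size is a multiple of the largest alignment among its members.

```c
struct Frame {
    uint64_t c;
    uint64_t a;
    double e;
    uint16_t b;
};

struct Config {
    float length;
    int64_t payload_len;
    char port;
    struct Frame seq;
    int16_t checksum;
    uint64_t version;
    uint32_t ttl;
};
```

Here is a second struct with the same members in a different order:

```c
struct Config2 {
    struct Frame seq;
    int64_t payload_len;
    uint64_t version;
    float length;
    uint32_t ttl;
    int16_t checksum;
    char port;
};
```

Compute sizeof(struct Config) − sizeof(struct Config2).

16

Frame: c at 0 (size 8, align 8) → ends 8; a at 8 (size 8, align 8) → ends 16; e at 16 (size 8, align 8) → ends 24; b at 24 (size 2, align 2) → ends 26; tail pad 6 to reach multiple of 8; total 32 bytes, alignment 8
length at 0 (size 4, align 4) → ends 4
pad 4 to align 8 for payload_len
payload_len at 8 (size 8, align 8) → ends 16
port at 16 (size 1, align 1) → ends 17
pad 7 to align 8 for seq
seq at 24 (size 32, align 8) → ends 56
checksum at 56 (size 2, align 2) → ends 58
pad 6 to align 8 for version
version at 64 (size 8, align 8) → ends 72
ttl at 72 (size 4, align 4) → ends 76
tail pad 4 to reach multiple of 8
total 80 bytes, alignment 8
— Config2 —
seq at 0 (size 32, align 8) → ends 32
payload_len at 32 (size 8, align 8) → ends 40
version at 40 (size 8, align 8) → ends 48
length at 48 (size 4, align 4) → ends 52
ttl at 52 (size 4, align 4) → ends 56
checksum at 56 (size 2, align 2) → ends 58
port at 58 (size 1, align 1) → ends 59
tail pad 5 to reach multiple of 8
total 64 bytes, alignment 8
80 − 64 = 16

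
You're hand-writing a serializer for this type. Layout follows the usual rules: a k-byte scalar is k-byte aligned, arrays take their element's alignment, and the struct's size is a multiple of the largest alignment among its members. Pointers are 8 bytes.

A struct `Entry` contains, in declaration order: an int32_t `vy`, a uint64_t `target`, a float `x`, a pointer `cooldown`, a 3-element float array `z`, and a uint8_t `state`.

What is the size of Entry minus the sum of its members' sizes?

11

vy at 0 (size 4, align 4) → ends 4
pad 4 to align 8 for target
target at 8 (size 8, align 8) → ends 16
x at 16 (size 4, align 4) → ends 20
pad 4 to align 8 for cooldown
cooldown at 24 (size 8, align 8) → ends 32
z at 32 (size 12, align 4) → ends 44
state at 44 (size 1, align 1) → ends 45
tail pad 3 to reach multiple of 8
total 48 bytes, alignment 8
data bytes 37, size 48 → padding 11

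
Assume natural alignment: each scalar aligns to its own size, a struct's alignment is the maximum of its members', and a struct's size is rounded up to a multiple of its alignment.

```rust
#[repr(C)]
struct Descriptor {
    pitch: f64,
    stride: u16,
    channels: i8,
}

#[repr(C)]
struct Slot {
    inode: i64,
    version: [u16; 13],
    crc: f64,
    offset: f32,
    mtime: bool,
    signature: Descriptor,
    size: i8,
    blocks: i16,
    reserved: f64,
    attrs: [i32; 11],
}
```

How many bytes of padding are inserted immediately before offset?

Descriptor: 0..8  pitch  (8B, 8-aligned); 8..10  stride  (2B, 2-aligned); 10..11  channels  (1B, 1-aligned); 11..16  -- tail padding (5B); sizeof = 16, alignof = 8
0..8  inode  (8B, 8-aligned)
8..34  version  (26B, 2-aligned)
34..40  -- padding (6B)
40..48  crc  (8B, 8-aligned)
48..52  offset  (4B, 4-aligned)

0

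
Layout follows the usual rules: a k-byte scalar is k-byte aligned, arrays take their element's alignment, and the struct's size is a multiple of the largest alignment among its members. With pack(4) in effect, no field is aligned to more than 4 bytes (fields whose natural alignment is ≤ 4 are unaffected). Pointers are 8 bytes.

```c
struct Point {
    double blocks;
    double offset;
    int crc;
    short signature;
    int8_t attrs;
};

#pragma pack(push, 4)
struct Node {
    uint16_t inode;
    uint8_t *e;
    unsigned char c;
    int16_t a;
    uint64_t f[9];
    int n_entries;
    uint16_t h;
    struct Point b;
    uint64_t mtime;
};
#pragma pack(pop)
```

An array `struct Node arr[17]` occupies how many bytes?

2176

Point: @0: blocks [8B, align 8] → 8; @8: offset [8B, align 8] → 16; @16: crc [4B, align 4] → 20; @20: signature [2B, align 2] → 22; @22: attrs [1B, align 1] → 23; +1 tail pad (align 8); size 24, align 8
@0: inode [2B, align 2] → 2
+2 pad (align 4)
@4: e [8B, align 4] → 12
@12: c [1B, align 1] → 13
+1 pad (align 2)
@14: a [2B, align 2] → 16
@16: f [72B, align 4] → 88
@88: n_entries [4B, align 4] → 92
@92: h [2B, align 2] → 94
+2 pad (align 4)
@96: b [24B, align 4] → 120
@120: mtime [8B, align 4] → 128
size 128, align 4
array of 17: 17 × 128 = 2176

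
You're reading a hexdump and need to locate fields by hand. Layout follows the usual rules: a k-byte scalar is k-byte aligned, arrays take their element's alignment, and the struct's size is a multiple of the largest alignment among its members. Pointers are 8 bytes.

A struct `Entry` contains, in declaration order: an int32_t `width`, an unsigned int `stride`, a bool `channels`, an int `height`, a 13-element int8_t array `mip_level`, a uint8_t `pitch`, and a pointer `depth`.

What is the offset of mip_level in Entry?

@0: width [4B, align 4] → 4
@4: stride [4B, align 4] → 8
@8: channels [1B, align 1] → 9
+3 pad (align 4)
@12: height [4B, align 4] → 16
@16: mip_level [13B, align 1] → 29

16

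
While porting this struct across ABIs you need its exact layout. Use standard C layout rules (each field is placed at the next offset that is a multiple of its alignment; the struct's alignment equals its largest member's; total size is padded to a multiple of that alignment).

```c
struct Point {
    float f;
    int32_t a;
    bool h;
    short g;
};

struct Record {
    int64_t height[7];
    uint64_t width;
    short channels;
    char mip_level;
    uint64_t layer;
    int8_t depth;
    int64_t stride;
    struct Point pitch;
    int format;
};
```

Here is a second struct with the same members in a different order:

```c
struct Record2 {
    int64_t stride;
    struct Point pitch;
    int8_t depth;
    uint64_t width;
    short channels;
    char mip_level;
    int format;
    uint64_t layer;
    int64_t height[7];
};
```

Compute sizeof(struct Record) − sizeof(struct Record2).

Point: @0: f [4B, align 4] → 4; @4: a [4B, align 4] → 8; @8: h [1B, align 1] → 9; +1 pad (align 2); @10: g [2B, align 2] → 12; size 12, align 4
@0: height [56B, align 8] → 56
@56: width [8B, align 8] → 64
@64: channels [2B, align 2] → 66
@66: mip_level [1B, align 1] → 67
+5 pad (align 8)
@72: layer [8B, align 8] → 80
@80: depth [1B, align 1] → 81
+7 pad (align 8)
@88: stride [8B, align 8] → 96
@96: pitch [12B, align 4] → 108
@108: format [4B, align 4] → 112
size 112, align 8
— Record2 —
@0: stride [8B, align 8] → 8
@8: pitch [12B, align 4] → 20
@20: depth [1B, align 1] → 21
+3 pad (align 8)
@24: width [8B, align 8] → 32
@32: channels [2B, align 2] → 34
@34: mip_level [1B, align 1] → 35
+1 pad (align 4)
@36: format [4B, align 4] → 40
@40: layer [8B, align 8] → 48
@48: height [56B, align 8] → 104
size 104, align 8
112 − 104 = 8

8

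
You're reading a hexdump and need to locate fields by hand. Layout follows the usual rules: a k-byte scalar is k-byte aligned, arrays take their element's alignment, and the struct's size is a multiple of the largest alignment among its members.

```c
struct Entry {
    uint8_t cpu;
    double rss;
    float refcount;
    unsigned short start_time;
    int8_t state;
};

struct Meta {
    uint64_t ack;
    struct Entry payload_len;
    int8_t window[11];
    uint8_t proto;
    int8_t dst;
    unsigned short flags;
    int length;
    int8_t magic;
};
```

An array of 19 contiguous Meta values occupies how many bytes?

1064

Entry: 0..1  cpu  (1B, 1-aligned); 1..8  -- padding (7B); 8..16  rss  (8B, 8-aligned); 16..20  refcount  (4B, 4-aligned); 20..22  start_time  (2B, 2-aligned); 22..23  state  (1B, 1-aligned); 23..24  -- tail padding (1B); sizeof = 24, alignof = 8
0..8  ack  (8B, 8-aligned)
8..32  payload_len  (24B, 8-aligned)
32..43  window  (11B, 1-aligned)
43..44  proto  (1B, 1-aligned)
44..45  dst  (1B, 1-aligned)
45..46  -- padding (1B)
46..48  flags  (2B, 2-aligned)
48..52  length  (4B, 4-aligned)
52..53  magic  (1B, 1-aligned)
53..56  -- tail padding (3B)
sizeof = 56, alignof = 8
array of 19: 19 × 56 = 1064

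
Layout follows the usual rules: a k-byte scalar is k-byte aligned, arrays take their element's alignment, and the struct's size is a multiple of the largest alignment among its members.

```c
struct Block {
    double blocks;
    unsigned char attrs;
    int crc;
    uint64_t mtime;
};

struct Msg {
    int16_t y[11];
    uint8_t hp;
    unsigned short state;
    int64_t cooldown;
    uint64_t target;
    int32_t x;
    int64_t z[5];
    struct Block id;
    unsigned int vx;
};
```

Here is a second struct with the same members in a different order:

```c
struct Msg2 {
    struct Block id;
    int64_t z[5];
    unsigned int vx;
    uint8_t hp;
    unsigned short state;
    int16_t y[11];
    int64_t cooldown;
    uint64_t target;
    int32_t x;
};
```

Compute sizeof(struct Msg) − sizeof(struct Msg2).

8

Block: blocks at 0 (size 8, align 8) → ends 8; attrs at 8 (size 1, align 1) → ends 9; pad 3 to align 4 for crc; crc at 12 (size 4, align 4) → ends 16; mtime at 16 (size 8, align 8) → ends 24; total 24 bytes, alignment 8
y at 0 (size 22, align 2) → ends 22
hp at 22 (size 1, align 1) → ends 23
pad 1 to align 2 for state
state at 24 (size 2, align 2) → ends 26
pad 6 to align 8 for cooldown
cooldown at 32 (size 8, align 8) → ends 40
target at 40 (size 8, align 8) → ends 48
x at 48 (size 4, align 4) → ends 52
pad 4 to align 8 for z
z at 56 (size 40, align 8) → ends 96
id at 96 (size 24, align 8) → ends 120
vx at 120 (size 4, align 4) → ends 124
tail pad 4 to reach multiple of 8
total 128 bytes, alignment 8
— Msg2 —
id at 0 (size 24, align 8) → ends 24
z at 24 (size 40, align 8) → ends 64
vx at 64 (size 4, align 4) → ends 68
hp at 68 (size 1, align 1) → ends 69
pad 1 to align 2 for state
state at 70 (size 2, align 2) → ends 72
y at 72 (size 22, align 2) → ends 94
pad 2 to align 8 for cooldown
cooldown at 96 (size 8, align 8) → ends 104
target at 104 (size 8, align 8) → ends 112
x at 112 (size 4, align 4) → ends 116
tail pad 4 to reach multiple of 8
total 120 bytes, alignment 8
128 − 120 = 8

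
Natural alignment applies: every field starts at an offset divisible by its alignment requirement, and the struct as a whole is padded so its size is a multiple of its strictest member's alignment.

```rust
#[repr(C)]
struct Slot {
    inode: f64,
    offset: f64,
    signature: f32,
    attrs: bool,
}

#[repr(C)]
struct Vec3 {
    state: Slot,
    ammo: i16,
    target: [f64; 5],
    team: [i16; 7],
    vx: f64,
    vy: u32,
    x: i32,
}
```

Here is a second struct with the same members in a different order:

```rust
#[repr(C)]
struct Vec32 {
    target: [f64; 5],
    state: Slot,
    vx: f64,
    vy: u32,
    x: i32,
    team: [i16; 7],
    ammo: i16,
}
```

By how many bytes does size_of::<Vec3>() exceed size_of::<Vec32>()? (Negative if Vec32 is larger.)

8

Slot: 0..8  inode  (8B, 8-aligned); 8..16  offset  (8B, 8-aligned); 16..20  signature  (4B, 4-aligned); 20..21  attrs  (1B, 1-aligned); 21..24  -- tail padding (3B); sizeof = 24, alignof = 8
0..24  state  (24B, 8-aligned)
24..26  ammo  (2B, 2-aligned)
26..32  -- padding (6B)
32..72  target  (40B, 8-aligned)
72..86  team  (14B, 2-aligned)
86..88  -- padding (2B)
88..96  vx  (8B, 8-aligned)
96..100  vy  (4B, 4-aligned)
100..104  x  (4B, 4-aligned)
sizeof = 104, alignof = 8
— Vec32 —
0..40  target  (40B, 8-aligned)
40..64  state  (24B, 8-aligned)
64..72  vx  (8B, 8-aligned)
72..76  vy  (4B, 4-aligned)
76..80  x  (4B, 4-aligned)
80..94  team  (14B, 2-aligned)
94..96  ammo  (2B, 2-aligned)
sizeof = 96, alignof = 8
104 − 96 = 8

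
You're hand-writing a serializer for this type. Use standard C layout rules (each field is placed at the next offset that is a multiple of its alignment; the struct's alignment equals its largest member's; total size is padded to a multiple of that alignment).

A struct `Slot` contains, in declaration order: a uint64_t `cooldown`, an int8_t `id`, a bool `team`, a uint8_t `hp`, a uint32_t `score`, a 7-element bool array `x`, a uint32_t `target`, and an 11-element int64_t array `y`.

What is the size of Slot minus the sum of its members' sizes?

@0: cooldown [8B, align 8] → 8
@8: id [1B, align 1] → 9
@9: team [1B, align 1] → 10
@10: hp [1B, align 1] → 11
+1 pad (align 4)
@12: score [4B, align 4] → 16
@16: x [7B, align 1] → 23
+1 pad (align 4)
@24: target [4B, align 4] → 28
+4 pad (align 8)
@32: y [88B, align 8] → 120
size 120, align 8
data bytes 114, size 120 → padding 6

6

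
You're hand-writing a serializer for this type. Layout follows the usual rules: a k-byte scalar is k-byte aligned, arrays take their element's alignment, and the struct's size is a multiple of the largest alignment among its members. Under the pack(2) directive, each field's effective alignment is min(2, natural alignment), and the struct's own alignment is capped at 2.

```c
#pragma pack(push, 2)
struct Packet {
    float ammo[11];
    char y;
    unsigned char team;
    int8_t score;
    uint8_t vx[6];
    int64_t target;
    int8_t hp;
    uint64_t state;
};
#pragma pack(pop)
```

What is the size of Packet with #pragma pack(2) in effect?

72

@0: ammo [44B, align 2] → 44
@44: y [1B, align 1] → 45
@45: team [1B, align 1] → 46
@46: score [1B, align 1] → 47
@47: vx [6B, align 1] → 53
+1 pad (align 2)
@54: target [8B, align 2] → 62
@62: hp [1B, align 1] → 63
+1 pad (align 2)
@64: state [8B, align 2] → 72
size 72, align 2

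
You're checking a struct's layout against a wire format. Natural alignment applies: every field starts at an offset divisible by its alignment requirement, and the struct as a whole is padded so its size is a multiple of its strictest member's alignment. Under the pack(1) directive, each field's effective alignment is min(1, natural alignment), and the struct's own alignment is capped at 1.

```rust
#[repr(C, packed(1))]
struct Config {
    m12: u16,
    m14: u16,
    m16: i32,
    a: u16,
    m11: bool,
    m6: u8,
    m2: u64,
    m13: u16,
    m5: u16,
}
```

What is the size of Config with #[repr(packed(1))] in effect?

@0: m12 [2B, align 1] → 2
@2: m14 [2B, align 1] → 4
@4: m16 [4B, align 1] → 8
@8: a [2B, align 1] → 10
@10: m11 [1B, align 1] → 11
@11: m6 [1B, align 1] → 12
@12: m2 [8B, align 1] → 20
@20: m13 [2B, align 1] → 22
@22: m5 [2B, align 1] → 24
size 24, align 1

24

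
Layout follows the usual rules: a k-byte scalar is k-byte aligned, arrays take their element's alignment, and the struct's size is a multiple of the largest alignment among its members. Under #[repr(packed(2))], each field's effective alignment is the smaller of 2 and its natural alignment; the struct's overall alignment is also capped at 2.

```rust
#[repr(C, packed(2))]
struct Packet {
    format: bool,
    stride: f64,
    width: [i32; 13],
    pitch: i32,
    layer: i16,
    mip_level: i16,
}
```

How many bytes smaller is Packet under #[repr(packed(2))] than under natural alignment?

natural layout:
  0..1  format  (1B, 1-aligned)
  1..8  -- padding (7B)
  8..16  stride  (8B, 8-aligned)
  16..68  width  (52B, 4-aligned)
  68..72  pitch  (4B, 4-aligned)
  72..74  layer  (2B, 2-aligned)
  74..76  mip_level  (2B, 2-aligned)
  76..80  -- tail padding (4B)
  sizeof = 80, alignof = 8
packed(2) layout:
  0..1  format  (1B, 1-aligned)
  1..2  -- padding (1B)
  2..10  stride  (8B, 2-aligned)
  10..62  width  (52B, 2-aligned)
  62..66  pitch  (4B, 2-aligned)
  66..68  layer  (2B, 2-aligned)
  68..70  mip_level  (2B, 2-aligned)
  sizeof = 70, alignof = 2
80 − 70 = 10

10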